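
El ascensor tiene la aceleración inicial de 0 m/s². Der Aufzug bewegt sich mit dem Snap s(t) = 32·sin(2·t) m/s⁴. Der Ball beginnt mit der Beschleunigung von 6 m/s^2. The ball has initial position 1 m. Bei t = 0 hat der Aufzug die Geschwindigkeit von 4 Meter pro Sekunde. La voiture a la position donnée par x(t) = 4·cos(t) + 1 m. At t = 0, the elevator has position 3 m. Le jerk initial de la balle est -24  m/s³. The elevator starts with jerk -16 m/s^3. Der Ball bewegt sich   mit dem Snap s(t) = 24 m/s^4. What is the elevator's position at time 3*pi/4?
To solve this, we need to take 4 antiderivatives of our snap equation s(t) = 32·sin(2·t). The antiderivative of snap is jerk. Using j(0) = -16, we get j(t) = -16·cos(2·t). The integral of jerk, with a(0) = 0, gives acceleration: a(t) = -8·sin(2·t). The integral of acceleration, with v(0) = 4, gives velocity: v(t) = 4·cos(2·t). Finding the antiderivative of v(t) and using x(0) = 3: x(t) = 2·sin(2·t) + 3. We have position x(t) = 2·sin(2·t) + 3. Substituting t = 3*pi/4: x(3*pi/4) = 1.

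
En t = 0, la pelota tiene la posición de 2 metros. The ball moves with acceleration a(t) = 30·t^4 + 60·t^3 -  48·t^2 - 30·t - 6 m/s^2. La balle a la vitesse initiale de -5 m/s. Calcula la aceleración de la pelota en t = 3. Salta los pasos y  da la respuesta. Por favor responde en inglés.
At t = 3, a = 3522.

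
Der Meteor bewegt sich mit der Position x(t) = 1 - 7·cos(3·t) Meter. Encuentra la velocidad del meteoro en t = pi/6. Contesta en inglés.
Starting from position x(t) = 1 - 7·cos(3·t), we take 1 derivative. The derivative of position gives velocity: v(t) = 21·sin(3·t). From the given velocity equation v(t) = 21·sin(3·t), we substitute t = pi/6 to get v = 21.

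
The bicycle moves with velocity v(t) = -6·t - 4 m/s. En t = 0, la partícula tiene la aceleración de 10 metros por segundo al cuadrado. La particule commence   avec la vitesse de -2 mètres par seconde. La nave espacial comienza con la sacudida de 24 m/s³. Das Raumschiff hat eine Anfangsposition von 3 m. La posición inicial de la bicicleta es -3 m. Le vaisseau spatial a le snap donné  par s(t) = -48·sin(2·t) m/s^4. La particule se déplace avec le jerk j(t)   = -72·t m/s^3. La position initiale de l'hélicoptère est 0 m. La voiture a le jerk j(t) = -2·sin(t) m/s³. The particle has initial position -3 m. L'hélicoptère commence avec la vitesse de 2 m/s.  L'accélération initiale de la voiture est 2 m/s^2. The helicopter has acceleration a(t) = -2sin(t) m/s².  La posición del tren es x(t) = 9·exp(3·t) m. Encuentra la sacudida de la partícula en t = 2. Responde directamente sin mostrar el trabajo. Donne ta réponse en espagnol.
La sacudida en t = 2 es j = -144.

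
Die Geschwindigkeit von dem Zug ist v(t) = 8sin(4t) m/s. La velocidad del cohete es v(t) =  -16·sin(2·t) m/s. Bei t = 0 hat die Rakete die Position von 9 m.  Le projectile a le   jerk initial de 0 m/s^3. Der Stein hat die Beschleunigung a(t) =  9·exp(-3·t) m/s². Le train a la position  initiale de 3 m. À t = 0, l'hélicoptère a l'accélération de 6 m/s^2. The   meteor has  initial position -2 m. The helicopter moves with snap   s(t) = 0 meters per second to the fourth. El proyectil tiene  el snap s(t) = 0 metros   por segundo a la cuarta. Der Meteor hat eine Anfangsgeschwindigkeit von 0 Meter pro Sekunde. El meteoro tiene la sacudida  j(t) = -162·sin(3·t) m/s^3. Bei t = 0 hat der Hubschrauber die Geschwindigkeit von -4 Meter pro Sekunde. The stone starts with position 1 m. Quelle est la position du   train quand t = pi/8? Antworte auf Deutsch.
Um dies zu lösen, müssen wir 1 Integral unserer Gleichung für die Geschwindigkeit v(t) = 8·sin(4·t) finden. Das Integral von der Geschwindigkeit, mit x(0) = 3, ergibt die Position: x(t) = 5 - 2·cos(4·t). Mit x(t) = 5 - 2·cos(4·t) und Einsetzen von t = pi/8, finden wir x = 5.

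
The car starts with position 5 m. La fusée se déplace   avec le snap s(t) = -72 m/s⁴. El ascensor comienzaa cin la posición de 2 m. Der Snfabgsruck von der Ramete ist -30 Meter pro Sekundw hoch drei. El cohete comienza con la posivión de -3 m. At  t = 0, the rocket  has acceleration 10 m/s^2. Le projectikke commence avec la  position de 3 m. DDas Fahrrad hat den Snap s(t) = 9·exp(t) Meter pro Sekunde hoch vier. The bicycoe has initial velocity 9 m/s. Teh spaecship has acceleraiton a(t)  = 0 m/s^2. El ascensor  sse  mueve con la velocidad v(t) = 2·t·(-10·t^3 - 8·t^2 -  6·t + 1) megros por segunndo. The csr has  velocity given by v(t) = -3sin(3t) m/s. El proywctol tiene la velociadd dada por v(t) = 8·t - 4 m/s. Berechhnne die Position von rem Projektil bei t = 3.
Wir müssen das Integral unserer Gleichung für die Geschwindigkeit v(t) = 8·t - 4 1-mal finden. Das Integral von der Geschwindigkeit ist die Position. Mit x(0) = 3 erhalten wir x(t) = 4·t^2 - 4·t + 3. Mit x(t) = 4·t^2 - 4·t + 3 und Einsetzen von t = 3, finden wir x = 27.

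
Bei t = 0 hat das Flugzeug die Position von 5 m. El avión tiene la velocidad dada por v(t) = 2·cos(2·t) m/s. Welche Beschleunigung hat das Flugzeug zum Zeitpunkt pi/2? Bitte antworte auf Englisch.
To solve this, we need to take 1 derivative of our velocity equation v(t) = 2·cos(2·t). Taking d/dt of v(t), we find a(t) = -4·sin(2·t). From the given acceleration equation a(t) = -4·sin(2·t), we substitute t = pi/2 to get a = 0.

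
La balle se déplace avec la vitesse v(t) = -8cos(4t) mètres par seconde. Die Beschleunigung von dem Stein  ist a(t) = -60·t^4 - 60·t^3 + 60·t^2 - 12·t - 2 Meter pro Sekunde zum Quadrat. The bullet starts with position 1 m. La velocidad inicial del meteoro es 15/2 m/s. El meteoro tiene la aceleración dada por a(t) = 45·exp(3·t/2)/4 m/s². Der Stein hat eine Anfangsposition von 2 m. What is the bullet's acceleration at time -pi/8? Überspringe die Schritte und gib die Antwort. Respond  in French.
À t = -pi/8, a = -32.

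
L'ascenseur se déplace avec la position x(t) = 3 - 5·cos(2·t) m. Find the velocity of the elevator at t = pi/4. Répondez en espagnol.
Partiendo de la posición x(t) = 3 - 5·cos(2·t), tomamos 1 derivada. Derivando la posición, obtenemos la velocidad: v(t) = 10·sin(2·t). Tenemos la velocidad v(t) = 10·sin(2·t). Sustituyendo t = pi/4: v(pi/4) = 10.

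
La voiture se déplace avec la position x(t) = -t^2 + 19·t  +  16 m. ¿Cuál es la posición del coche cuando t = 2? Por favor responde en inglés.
Using x(t) = -t^2 + 19·t + 16 and substituting t = 2, we find x = 50.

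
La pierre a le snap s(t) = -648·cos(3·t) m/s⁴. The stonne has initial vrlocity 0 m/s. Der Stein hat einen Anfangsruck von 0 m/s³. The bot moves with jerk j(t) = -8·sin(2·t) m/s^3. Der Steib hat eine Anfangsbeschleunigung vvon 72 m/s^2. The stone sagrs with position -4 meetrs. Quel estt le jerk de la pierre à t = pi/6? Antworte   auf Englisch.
We need to integrate our snap equation s(t) = -648·cos(3·t) 1 time. Finding the integral of s(t) and using j(0) = 0: j(t) = -216·sin(3·t). From the given jerk equation j(t) = -216·sin(3·t), we substitute t = pi/6 to get j = -216.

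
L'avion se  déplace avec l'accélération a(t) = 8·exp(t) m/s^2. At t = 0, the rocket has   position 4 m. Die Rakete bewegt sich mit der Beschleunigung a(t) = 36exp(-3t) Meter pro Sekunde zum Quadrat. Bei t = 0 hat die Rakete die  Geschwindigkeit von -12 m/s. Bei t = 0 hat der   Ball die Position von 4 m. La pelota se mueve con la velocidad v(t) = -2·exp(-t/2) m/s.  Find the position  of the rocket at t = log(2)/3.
Starting from acceleration a(t) = 36·exp(-3·t), we take 2 integrals. The integral of acceleration, with v(0) = -12, gives velocity: v(t) = -12·exp(-3·t). The antiderivative of velocity is position. Using x(0) = 4, we get x(t) = 4·exp(-3·t). We have position x(t) = 4·exp(-3·t). Substituting t = log(2)/3: x(log(2)/3) = 2.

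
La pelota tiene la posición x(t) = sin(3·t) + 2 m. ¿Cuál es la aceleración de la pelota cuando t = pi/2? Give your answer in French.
Nous devons dériver notre équation de la position x(t) = sin(3·t) + 2 2 fois. La dérivée de la position donne la vitesse: v(t) = 3·cos(3·t). La dérivée de la vitesse donne l'accélération: a(t) = -9·sin(3·t). De l'équation de l'accélération a(t) = -9·sin(3·t), nous substituons t = pi/2 pour obtenir a = 9.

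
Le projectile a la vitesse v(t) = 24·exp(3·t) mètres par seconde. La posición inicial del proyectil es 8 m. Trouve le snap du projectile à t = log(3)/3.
Nous devons dériver notre équation de la vitesse v(t) = 24·exp(3·t) 3 fois. En prenant d/dt de v(t), nous trouvons a(t) = 72·exp(3·t). En prenant d/dt de a(t), nous trouvons j(t) = 216·exp(3·t). La dérivée du jerk donne le snap: s(t) = 648·exp(3·t). En utilisant s(t) = 648·exp(3·t) et en substituant t = log(3)/3, nous trouvons s = 1944.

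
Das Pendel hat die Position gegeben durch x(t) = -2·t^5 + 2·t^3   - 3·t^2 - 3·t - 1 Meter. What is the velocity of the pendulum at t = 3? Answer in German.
Ausgehend von der Position x(t) = -2·t^5 + 2·t^3 - 3·t^2 - 3·t - 1, nehmen wir 1 Ableitung. Durch Ableiten von der Position erhalten wir die Geschwindigkeit: v(t) = -10·t^4 + 6·t^2 - 6·t - 3. Wir haben die Geschwindigkeit v(t) = -10·t^4 + 6·t^2 - 6·t - 3. Durch Einsetzen von t = 3: v(3) = -777.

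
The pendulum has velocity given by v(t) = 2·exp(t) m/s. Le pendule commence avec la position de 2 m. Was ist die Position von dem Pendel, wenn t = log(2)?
Wir müssen das Integral unserer Gleichung für die Geschwindigkeit v(t) = 2·exp(t) 1-mal finden. Die Stammfunktion von der Geschwindigkeit ist die Position. Mit x(0) = 2 erhalten wir x(t) = 2·exp(t). Mit x(t) = 2·exp(t) und Einsetzen von t = log(2), finden wir x = 4.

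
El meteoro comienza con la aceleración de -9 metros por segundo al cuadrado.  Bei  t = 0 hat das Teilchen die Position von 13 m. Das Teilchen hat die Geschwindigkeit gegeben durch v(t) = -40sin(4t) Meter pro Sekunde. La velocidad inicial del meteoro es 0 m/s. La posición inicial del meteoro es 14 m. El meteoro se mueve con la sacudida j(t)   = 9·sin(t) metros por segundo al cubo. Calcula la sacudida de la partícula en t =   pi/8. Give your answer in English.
To solve this, we need to take 2 derivatives of our velocity equation v(t) = -40·sin(4·t). Taking d/dt of v(t), we find a(t) = -160·cos(4·t). Taking d/dt of a(t), we find j(t) = 640·sin(4·t). From the given jerk equation j(t) = 640·sin(4·t), we substitute t = pi/8 to get j = 640.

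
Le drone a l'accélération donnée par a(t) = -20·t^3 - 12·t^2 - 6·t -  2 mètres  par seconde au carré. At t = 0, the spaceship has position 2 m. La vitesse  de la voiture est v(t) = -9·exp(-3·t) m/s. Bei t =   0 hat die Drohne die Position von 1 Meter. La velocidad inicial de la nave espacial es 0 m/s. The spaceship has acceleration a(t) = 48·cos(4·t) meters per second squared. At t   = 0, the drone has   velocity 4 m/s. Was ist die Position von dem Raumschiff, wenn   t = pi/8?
Wir müssen die Stammfunktion unserer Gleichung für die Beschleunigung a(t) = 48·cos(4·t) 2-mal finden. Die Stammfunktion von der Beschleunigung ist die Geschwindigkeit. Mit v(0) = 0 erhalten wir v(t) = 12·sin(4·t). Mit ∫v(t)dt und Anwendung von x(0) = 2, finden wir x(t) = 5 - 3·cos(4·t). Aus der Gleichung für die Position x(t) = 5 - 3·cos(4·t), setzen wir t = pi/8 ein und erhalten x = 5.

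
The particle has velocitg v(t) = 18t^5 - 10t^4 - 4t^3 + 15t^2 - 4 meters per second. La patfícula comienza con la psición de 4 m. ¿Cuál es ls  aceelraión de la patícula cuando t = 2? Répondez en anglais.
To solve this, we need to take 1 derivative of our velocity equation v(t) = 18·t^5 - 10·t^4 - 4·t^3 + 15·t^2 - 4. Taking d/dt of v(t), we find a(t) = 90·t^4 - 40·t^3 - 12·t^2 + 30·t. We have acceleration a(t) = 90·t^4 - 40·t^3 - 12·t^2 + 30·t. Substituting t = 2: a(2) = 1132.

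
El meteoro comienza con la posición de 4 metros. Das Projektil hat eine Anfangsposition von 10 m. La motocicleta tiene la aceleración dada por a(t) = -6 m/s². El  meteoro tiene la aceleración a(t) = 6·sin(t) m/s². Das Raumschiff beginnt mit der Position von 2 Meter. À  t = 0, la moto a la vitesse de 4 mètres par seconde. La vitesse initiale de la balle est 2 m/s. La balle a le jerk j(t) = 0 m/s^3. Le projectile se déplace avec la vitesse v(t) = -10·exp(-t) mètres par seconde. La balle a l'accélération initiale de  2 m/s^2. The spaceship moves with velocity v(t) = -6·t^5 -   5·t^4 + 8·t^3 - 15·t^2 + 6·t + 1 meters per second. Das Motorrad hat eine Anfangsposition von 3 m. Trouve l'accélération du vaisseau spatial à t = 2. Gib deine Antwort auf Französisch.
En partant de la vitesse v(t) = -6·t^5 - 5·t^4 + 8·t^3 - 15·t^2 + 6·t + 1, nous prenons 1 dérivée. En dérivant la vitesse, nous obtenons l'accélération: a(t) = -30·t^4 - 20·t^3 + 24·t^2 - 30·t + 6. Nous avons l'accélération a(t) = -30·t^4 - 20·t^3 + 24·t^2 - 30·t + 6. En substituant t = 2: a(2) = -598.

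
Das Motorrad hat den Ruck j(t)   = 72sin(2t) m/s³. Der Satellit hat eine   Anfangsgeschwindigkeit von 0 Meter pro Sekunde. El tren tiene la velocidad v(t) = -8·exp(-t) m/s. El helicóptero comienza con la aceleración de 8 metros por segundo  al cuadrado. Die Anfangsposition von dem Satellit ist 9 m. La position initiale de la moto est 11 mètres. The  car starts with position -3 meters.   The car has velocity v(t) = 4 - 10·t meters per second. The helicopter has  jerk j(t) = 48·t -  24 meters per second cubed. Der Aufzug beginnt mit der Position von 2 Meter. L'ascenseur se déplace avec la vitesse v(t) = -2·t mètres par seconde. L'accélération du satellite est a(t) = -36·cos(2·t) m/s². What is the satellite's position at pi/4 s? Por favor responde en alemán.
Wir müssen die Stammfunktion unserer Gleichung für die Beschleunigung a(t) = -36·cos(2·t) 2-mal finden. Mit ∫a(t)dt und Anwendung von v(0) = 0, finden wir v(t) = -18·sin(2·t). Durch Integration von der Geschwindigkeit und Verwendung der Anfangsbedingung x(0) = 9, erhalten wir x(t) = 9·cos(2·t). Aus der Gleichung für die Position x(t) = 9·cos(2·t), setzen wir t = pi/4 ein und erhalten x = 0.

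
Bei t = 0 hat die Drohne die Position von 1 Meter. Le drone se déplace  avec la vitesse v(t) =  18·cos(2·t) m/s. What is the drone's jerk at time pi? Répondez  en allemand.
Um dies zu lösen, müssen wir 2 Ableitungen unserer Gleichung für die Geschwindigkeit v(t) = 18·cos(2·t) nehmen. Mit d/dt von v(t) finden wir a(t) = -36·sin(2·t). Mit d/dt von a(t) finden wir j(t) = -72·cos(2·t). Mit j(t) = -72·cos(2·t) und Einsetzen von t = pi, finden wir j = -72.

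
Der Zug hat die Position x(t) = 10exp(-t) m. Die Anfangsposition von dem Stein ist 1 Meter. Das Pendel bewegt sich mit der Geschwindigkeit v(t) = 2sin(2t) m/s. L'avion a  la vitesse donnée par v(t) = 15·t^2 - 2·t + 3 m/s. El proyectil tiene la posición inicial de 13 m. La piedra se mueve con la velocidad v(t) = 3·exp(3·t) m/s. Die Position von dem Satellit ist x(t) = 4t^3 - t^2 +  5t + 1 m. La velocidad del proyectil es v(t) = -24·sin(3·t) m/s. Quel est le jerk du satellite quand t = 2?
En partant de la position x(t) = 4·t^3 - t^2 + 5·t + 1, nous prenons 3 dérivées. La dérivée de la position donne la vitesse: v(t) = 12·t^2 - 2·t + 5. La dérivée de la vitesse donne l'accélération: a(t) = 24·t - 2. En dérivant l'accélération, nous obtenons le jerk: j(t) = 24. Nous avons le jerk j(t) = 24. En substituant t = 2: j(2) = 24.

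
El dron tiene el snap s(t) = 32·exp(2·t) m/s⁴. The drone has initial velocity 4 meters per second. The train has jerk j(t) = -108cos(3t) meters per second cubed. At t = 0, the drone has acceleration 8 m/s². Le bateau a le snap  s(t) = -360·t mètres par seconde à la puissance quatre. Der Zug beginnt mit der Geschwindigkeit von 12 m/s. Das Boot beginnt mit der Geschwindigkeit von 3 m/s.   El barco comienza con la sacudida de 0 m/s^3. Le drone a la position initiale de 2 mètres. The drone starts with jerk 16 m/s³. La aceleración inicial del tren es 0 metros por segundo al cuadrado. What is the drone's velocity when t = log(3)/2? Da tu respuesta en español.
Necesitamos integrar nuestra ecuación del snap s(t) = 32·exp(2·t) 3 veces. Tomando ∫s(t)dt y aplicando j(0) = 16, encontramos j(t) = 16·exp(2·t). Integrando la sacudida y usando la condición inicial a(0) = 8, obtenemos a(t) = 8·exp(2·t). La antiderivada de la aceleración, con v(0) = 4, da la velocidad: v(t) = 4·exp(2·t). Usando v(t) = 4·exp(2·t) y sustituyendo t = log(3)/2, encontramos v = 12.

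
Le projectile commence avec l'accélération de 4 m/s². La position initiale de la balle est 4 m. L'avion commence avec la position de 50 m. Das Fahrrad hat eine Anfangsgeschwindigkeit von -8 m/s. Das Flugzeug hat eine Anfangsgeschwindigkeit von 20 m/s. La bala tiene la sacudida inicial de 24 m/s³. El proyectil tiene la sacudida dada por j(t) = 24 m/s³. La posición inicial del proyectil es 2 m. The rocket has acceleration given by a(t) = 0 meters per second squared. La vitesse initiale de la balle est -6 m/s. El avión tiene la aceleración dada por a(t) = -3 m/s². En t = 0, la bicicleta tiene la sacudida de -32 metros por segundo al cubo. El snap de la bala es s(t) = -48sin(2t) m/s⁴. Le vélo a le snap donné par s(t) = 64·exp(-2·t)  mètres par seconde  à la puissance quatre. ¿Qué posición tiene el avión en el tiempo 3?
Debemos encontrar la integral de nuestra ecuación de la aceleración a(t) = -3 2 veces. La integral de la aceleración es la velocidad. Usando v(0) = 20, obtenemos v(t) = 20 - 3·t. La integral de la velocidad es la posición. Usando x(0) = 50, obtenemos x(t) = -3·t^2/2 + 20·t + 50. Tenemos la posición x(t) = -3·t^2/2 + 20·t + 50. Sustituyendo t = 3: x(3) = 193/2.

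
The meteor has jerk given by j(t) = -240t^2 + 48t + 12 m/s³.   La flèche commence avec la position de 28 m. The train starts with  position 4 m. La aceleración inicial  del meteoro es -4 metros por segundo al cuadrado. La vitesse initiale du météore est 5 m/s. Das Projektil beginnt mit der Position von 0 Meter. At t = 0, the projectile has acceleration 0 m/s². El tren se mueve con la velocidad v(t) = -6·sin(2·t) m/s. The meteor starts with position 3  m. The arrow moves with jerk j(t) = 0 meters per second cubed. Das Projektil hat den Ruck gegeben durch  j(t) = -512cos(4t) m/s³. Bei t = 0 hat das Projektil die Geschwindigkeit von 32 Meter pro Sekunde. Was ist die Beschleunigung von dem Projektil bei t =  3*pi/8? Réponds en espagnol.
Partiendo de la sacudida j(t) = -512·cos(4·t), tomamos 1 integral. La integral de la sacudida es la aceleración. Usando a(0) = 0, obtenemos a(t) = -128·sin(4·t). Usando a(t) = -128·sin(4·t) y sustituyendo t = 3*pi/8, encontramos a = 128.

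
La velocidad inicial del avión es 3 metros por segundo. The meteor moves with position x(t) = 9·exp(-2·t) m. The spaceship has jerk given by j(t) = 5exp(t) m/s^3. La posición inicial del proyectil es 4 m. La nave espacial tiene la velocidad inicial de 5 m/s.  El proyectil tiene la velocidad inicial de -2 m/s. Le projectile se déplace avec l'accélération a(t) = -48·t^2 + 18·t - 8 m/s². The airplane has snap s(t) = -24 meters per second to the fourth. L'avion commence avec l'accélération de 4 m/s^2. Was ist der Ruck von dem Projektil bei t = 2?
Wir müssen unsere Gleichung für die Beschleunigung a(t) = -48·t^2 + 18·t - 8 1-mal ableiten. Durch Ableiten von der Beschleunigung erhalten wir den Ruck: j(t) = 18 - 96·t. Mit j(t) = 18 - 96·t und Einsetzen von t = 2, finden wir j = -174.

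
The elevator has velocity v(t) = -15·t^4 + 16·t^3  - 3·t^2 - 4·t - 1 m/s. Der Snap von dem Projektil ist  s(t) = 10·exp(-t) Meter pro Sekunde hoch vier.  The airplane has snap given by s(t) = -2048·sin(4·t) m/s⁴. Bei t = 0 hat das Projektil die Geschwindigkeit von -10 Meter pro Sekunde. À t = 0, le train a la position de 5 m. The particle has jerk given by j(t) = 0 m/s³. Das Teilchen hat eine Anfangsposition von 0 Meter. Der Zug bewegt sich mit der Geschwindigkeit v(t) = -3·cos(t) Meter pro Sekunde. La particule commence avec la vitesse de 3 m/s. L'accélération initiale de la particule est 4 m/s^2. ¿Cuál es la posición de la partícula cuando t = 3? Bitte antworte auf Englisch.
To solve this, we need to take 3 integrals of our jerk equation j(t) = 0. The integral of jerk is acceleration. Using a(0) = 4, we get a(t) = 4. Finding the integral of a(t) and using v(0) = 3: v(t) = 4·t + 3. The integral of velocity, with x(0) = 0, gives position: x(t) = 2·t^2 + 3·t. From the given position equation x(t) = 2·t^2 + 3·t, we substitute t = 3 to get x = 27.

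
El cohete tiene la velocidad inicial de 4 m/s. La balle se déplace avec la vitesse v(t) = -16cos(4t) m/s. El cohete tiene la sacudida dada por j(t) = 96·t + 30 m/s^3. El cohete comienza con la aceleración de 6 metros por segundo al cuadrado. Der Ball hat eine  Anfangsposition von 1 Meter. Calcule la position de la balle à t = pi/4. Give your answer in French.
Nous devons trouver la primitive de notre équation de la vitesse v(t) = -16·cos(4·t) 1 fois. L'intégrale de la vitesse, avec x(0) = 1, donne la position: x(t) = 1 - 4·sin(4·t). En utilisant x(t) = 1 - 4·sin(4·t) et en substituant t = pi/4, nous trouvons x = 1.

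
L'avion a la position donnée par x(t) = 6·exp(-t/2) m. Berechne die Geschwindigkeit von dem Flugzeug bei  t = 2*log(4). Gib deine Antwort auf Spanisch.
Para resolver esto, necesitamos tomar 1 derivada de nuestra ecuación de la posición x(t) = 6·exp(-t/2). Tomando d/dt de x(t), encontramos v(t) = -3·exp(-t/2). De la ecuación de la velocidad v(t) = -3·exp(-t/2), sustituimos t = 2*log(4) para obtener v = -3/4.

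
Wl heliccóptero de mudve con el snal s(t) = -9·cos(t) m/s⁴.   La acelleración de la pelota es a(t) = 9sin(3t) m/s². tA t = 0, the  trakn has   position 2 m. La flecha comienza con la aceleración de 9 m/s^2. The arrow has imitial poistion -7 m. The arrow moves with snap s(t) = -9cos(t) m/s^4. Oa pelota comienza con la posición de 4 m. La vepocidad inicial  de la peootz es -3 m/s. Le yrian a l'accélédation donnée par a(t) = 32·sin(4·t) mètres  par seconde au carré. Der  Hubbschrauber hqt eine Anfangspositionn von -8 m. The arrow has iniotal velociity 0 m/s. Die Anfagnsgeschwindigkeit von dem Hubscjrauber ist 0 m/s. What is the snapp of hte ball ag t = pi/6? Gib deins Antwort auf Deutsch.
Wir müssen unsere Gleichung für die Beschleunigung a(t) = 9·sin(3·t) 2-mal ableiten. Die Ableitung von der Beschleunigung ergibt den Ruck: j(t) = 27·cos(3·t). Durch Ableiten von dem Ruck erhalten wir den Snap: s(t) = -81·sin(3·t). Wir haben den Snap s(t) = -81·sin(3·t). Durch Einsetzen von t = pi/6: s(pi/6) = -81.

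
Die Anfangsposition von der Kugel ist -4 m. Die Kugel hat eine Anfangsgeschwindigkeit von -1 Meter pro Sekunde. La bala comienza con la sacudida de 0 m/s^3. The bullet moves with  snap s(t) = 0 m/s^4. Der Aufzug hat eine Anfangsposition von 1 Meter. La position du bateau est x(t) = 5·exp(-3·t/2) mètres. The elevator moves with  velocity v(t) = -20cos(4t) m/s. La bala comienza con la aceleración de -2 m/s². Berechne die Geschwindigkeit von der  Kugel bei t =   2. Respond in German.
Wir müssen unsere Gleichung für den Snap s(t) = 0 3-mal integrieren. Durch Integration von dem Snap und Verwendung der Anfangsbedingung j(0) = 0, erhalten wir j(t) = 0. Mit ∫j(t)dt und Anwendung von a(0) = -2, finden wir a(t) = -2. Die Stammfunktion von der Beschleunigung ist die Geschwindigkeit. Mit v(0) = -1 erhalten wir v(t) = -2·t - 1. Mit v(t) = -2·t - 1 und Einsetzen von t = 2, finden wir v = -5.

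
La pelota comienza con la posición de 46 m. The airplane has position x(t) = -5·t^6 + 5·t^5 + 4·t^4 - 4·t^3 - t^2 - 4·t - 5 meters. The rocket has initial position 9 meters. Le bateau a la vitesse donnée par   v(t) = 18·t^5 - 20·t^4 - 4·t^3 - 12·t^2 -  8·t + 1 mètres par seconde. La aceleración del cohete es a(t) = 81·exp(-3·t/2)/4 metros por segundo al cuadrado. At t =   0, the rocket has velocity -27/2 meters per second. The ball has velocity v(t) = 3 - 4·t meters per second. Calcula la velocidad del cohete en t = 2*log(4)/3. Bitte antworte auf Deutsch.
Um dies zu lösen, müssen wir 1 Integral unserer Gleichung für die Beschleunigung a(t) = 81·exp(-3·t/2)/4 finden. Durch Integration von der Beschleunigung und Verwendung der Anfangsbedingung v(0) = -27/2, erhalten wir v(t) = -27·exp(-3·t/2)/2. Mit v(t) = -27·exp(-3·t/2)/2 und Einsetzen von t = 2*log(4)/3, finden wir v = -27/8.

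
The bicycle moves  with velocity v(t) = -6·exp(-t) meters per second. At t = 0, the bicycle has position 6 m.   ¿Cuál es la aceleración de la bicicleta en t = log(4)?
Partiendo de la velocidad v(t) = -6·exp(-t), tomamos 1 derivada. Derivando la velocidad, obtenemos la aceleración: a(t) = 6·exp(-t). Tenemos la aceleración a(t) = 6·exp(-t). Sustituyendo t = log(4): a(log(4)) = 3/2.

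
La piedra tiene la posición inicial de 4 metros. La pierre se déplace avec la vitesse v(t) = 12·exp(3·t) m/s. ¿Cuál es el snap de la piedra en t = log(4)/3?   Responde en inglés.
We must differentiate our velocity equation v(t) = 12·exp(3·t) 3 times. Differentiating velocity, we get acceleration: a(t) = 36·exp(3·t). The derivative of acceleration gives jerk: j(t) = 108·exp(3·t). Taking d/dt of j(t), we find s(t) = 324·exp(3·t). From the given snap equation s(t) = 324·exp(3·t), we substitute t = log(4)/3 to get s = 1296.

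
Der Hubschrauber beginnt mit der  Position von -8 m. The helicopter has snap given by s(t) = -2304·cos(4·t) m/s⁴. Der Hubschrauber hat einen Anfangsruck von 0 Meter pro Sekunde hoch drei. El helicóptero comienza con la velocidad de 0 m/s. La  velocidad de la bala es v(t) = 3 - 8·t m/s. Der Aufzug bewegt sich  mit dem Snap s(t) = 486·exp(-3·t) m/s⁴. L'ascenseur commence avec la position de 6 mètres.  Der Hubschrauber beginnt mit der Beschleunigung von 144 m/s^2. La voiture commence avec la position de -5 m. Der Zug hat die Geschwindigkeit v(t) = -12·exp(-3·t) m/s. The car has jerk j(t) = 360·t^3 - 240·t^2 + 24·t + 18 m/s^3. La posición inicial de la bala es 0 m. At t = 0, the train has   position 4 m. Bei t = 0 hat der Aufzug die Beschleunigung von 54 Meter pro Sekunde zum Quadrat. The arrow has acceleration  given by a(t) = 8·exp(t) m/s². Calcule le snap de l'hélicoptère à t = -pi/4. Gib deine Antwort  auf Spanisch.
Tenemos el snap s(t) = -2304·cos(4·t). Sustituyendo t = -pi/4: s(-pi/4) = 2304.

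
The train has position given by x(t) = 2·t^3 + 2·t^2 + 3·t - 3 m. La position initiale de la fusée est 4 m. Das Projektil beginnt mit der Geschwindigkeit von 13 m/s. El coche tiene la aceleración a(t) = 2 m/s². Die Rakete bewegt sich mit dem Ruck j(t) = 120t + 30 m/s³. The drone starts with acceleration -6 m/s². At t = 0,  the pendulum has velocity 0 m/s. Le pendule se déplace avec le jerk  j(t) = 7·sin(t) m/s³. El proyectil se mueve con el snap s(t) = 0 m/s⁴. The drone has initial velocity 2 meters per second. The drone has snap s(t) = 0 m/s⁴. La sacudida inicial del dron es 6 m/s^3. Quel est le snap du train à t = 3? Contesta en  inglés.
Starting from position x(t) = 2·t^3 + 2·t^2 + 3·t - 3, we take 4 derivatives. Taking d/dt of x(t), we find v(t) = 6·t^2 + 4·t + 3. Differentiating velocity, we get acceleration: a(t) = 12·t + 4. The derivative of acceleration gives jerk: j(t) = 12. Taking d/dt of j(t), we find s(t) = 0. Using s(t) = 0 and substituting t = 3, we find s = 0.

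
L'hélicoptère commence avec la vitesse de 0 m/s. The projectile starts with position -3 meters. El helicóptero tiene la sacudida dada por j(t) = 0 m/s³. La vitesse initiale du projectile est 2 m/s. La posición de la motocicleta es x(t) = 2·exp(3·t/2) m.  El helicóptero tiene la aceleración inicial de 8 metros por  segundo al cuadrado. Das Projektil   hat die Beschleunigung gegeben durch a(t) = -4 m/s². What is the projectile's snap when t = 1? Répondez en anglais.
Starting from acceleration a(t) = -4, we take 2 derivatives. The derivative of acceleration gives jerk: j(t) = 0. Taking d/dt of j(t), we find s(t) = 0. We have snap s(t) = 0. Substituting t = 1: s(1) = 0.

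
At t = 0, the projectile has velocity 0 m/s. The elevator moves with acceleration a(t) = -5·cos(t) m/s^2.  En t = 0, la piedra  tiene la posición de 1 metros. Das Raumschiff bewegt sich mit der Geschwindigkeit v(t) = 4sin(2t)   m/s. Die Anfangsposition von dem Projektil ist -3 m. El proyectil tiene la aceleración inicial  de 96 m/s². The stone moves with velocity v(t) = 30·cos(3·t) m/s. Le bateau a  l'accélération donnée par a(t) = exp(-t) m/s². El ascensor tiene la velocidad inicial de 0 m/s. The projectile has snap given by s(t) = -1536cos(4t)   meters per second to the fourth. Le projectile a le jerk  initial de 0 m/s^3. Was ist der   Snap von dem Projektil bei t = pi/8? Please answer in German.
Mit s(t) = -1536·cos(4·t) und Einsetzen von t = pi/8, finden wir s = 0.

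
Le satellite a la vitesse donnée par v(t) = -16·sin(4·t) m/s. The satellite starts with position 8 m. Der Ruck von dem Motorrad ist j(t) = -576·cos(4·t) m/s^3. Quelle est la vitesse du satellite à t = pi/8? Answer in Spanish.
Usando v(t) = -16·sin(4·t) y sustituyendo t = pi/8, encontramos v = -16.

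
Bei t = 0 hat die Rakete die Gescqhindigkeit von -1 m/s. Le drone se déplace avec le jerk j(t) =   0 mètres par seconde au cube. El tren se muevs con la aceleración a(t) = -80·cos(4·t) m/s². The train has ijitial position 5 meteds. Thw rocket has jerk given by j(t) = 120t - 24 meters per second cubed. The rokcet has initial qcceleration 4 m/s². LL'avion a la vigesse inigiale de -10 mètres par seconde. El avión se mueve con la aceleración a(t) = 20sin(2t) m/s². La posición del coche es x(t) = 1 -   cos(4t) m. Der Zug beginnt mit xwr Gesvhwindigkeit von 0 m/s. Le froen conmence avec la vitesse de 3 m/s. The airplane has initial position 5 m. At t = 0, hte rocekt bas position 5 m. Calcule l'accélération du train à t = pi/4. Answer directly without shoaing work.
L'accélération à t = pi/4 est a = 80.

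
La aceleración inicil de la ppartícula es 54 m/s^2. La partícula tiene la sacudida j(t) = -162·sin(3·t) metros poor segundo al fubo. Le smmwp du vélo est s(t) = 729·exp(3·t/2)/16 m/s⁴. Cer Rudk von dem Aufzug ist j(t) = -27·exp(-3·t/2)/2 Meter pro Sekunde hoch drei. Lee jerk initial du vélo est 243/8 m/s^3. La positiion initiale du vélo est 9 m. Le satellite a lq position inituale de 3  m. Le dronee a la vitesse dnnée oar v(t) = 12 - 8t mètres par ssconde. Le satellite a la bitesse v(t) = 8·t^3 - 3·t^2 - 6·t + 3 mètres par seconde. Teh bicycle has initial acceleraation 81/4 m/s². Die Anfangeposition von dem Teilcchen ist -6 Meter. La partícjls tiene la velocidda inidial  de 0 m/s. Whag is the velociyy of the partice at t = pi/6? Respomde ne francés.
En partant du jerk j(t) = -162·sin(3·t), nous prenons 2 intégrales. En prenant ∫j(t)dt et en appliquant a(0) = 54, nous trouvons a(t) = 54·cos(3·t). La primitive de l'accélération, avec v(0) = 0, donne la vitesse: v(t) = 18·sin(3·t). De l'équation de la vitesse v(t) = 18·sin(3·t), nous substituons t = pi/6 pour obtenir v = 18.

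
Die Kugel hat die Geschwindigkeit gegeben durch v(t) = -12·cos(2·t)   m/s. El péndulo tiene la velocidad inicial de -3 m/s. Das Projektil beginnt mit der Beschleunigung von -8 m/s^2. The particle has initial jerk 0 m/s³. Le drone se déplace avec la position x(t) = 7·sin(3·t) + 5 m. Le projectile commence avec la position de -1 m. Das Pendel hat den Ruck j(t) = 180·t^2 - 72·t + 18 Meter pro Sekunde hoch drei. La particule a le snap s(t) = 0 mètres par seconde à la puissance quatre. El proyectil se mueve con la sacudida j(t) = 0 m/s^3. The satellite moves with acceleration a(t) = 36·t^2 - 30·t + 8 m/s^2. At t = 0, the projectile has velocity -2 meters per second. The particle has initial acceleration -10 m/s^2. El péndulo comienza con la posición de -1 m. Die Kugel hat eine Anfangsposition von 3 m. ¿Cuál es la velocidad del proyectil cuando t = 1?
Necesitamos integrar nuestra ecuación de la sacudida j(t) = 0 2 veces. La integral de la sacudida es la aceleración. Usando a(0) = -8, obtenemos a(t) = -8. Integrando la aceleración y usando la condición inicial v(0) = -2, obtenemos v(t) = -8·t - 2. Usando v(t) = -8·t - 2 y sustituyendo t = 1, encontramos v = -10.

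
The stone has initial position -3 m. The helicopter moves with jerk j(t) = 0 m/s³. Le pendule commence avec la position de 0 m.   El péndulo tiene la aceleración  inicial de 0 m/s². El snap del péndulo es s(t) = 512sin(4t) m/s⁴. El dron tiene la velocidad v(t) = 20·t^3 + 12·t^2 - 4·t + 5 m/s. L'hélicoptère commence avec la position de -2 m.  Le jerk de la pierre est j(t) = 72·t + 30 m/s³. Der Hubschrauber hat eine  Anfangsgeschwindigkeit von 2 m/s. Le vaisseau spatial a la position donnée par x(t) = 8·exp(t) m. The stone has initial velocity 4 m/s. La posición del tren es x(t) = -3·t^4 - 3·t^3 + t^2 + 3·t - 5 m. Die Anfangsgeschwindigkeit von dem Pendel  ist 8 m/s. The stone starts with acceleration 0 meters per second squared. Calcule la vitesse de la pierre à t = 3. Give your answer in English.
To find the answer, we compute 2 antiderivatives of j(t) = 72·t + 30. Integrating jerk and using the initial condition a(0) = 0, we get a(t) = 6·t·(6·t + 5). Integrating acceleration and using the initial condition v(0) = 4, we get v(t) = 12·t^3 + 15·t^2 + 4. From the given velocity equation v(t) = 12·t^3 + 15·t^2 + 4, we substitute t = 3 to get v = 463.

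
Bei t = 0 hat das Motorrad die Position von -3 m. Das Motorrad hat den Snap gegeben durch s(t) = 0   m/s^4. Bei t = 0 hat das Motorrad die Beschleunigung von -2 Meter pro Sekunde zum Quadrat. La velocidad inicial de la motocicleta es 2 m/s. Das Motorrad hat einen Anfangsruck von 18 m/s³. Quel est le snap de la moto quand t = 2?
En utilisant s(t) = 0 et en substituant t = 2, nous trouvons s = 0.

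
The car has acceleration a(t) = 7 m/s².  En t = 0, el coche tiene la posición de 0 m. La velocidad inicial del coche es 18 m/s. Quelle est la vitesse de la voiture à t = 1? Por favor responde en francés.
Nous devons intégrer notre équation de l'accélération a(t) = 7 1 fois. En intégrant l'accélération et en utilisant la condition initiale v(0) = 18, nous obtenons v(t) = 7·t + 18. En utilisant v(t) = 7·t + 18 et en substituant t = 1, nous trouvons v = 25.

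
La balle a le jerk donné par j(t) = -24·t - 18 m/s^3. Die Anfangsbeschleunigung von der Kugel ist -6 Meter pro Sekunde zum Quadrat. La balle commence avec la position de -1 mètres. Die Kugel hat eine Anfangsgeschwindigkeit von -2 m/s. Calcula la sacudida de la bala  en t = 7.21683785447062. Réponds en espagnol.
De la ecuación de la sacudida j(t) = -24·t - 18, sustituimos t = 7.21683785447062 para obtener j = -191.204108507295.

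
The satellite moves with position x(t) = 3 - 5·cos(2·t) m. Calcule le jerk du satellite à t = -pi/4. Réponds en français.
Nous devons dériver notre équation de la position x(t) = 3 - 5·cos(2·t) 3 fois. En prenant d/dt de x(t), nous trouvons v(t) = 10·sin(2·t). La dérivée de la vitesse donne l'accélération: a(t) = 20·cos(2·t). En dérivant l'accélération, nous obtenons le jerk: j(t) = -40·sin(2·t). Nous avons le jerk j(t) = -40·sin(2·t). En substituant t = -pi/4: j(-pi/4) = 40.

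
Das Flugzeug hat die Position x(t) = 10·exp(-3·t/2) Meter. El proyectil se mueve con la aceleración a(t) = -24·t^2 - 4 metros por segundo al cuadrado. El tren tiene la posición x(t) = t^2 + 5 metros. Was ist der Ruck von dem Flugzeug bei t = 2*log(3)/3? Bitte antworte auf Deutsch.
Ausgehend von der Position x(t) = 10·exp(-3·t/2), nehmen wir 3 Ableitungen. Durch Ableiten von der Position erhalten wir die Geschwindigkeit: v(t) = -15·exp(-3·t/2). Mit d/dt von v(t) finden wir a(t) = 45·exp(-3·t/2)/2. Durch Ableiten von der Beschleunigung erhalten wir den Ruck: j(t) = -135·exp(-3·t/2)/4. Wir haben den Ruck j(t) = -135·exp(-3·t/2)/4. Durch Einsetzen von t = 2*log(3)/3: j(2*log(3)/3) = -45/4.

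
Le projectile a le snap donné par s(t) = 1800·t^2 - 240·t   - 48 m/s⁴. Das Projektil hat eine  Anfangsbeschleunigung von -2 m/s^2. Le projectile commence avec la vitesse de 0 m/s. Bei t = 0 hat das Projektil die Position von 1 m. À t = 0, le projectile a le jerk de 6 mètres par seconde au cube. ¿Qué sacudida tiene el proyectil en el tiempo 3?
Partiendo del snap s(t) = 1800·t^2 - 240·t - 48, tomamos 1 integral. La antiderivada del snap es la sacudida. Usando j(0) = 6, obtenemos j(t) = 600·t^3 - 120·t^2 - 48·t + 6. Tenemos la sacudida j(t) = 600·t^3 - 120·t^2 - 48·t + 6. Sustituyendo t = 3: j(3) = 14982.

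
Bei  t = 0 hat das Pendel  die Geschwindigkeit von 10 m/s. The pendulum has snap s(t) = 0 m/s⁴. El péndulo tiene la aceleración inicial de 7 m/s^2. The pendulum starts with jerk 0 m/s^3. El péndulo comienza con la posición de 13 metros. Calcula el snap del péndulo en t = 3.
De la ecuación del snap s(t) = 0, sustituimos t = 3 para obtener s = 0.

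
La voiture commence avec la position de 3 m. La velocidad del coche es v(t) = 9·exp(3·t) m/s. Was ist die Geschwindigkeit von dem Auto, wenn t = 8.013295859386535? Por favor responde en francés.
Nous avons la vitesse v(t) = 9·exp(3·t). En substituant t = 8.013295859386535: v(8.013295859386535) = 248103579575.819.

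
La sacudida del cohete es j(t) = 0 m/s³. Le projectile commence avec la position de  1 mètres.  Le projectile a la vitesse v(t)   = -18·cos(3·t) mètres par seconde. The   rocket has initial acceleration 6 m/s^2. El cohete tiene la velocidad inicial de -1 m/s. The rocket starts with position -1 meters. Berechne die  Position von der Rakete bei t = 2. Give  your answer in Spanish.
Para resolver esto, necesitamos tomar 3 integrales de nuestra ecuación de la sacudida j(t) = 0. Tomando ∫j(t)dt y aplicando a(0) = 6, encontramos a(t) = 6. La integral de la aceleración, con v(0) = -1, da la velocidad: v(t) = 6·t - 1. La antiderivada de la velocidad, con x(0) = -1, da la posición: x(t) = 3·t^2 - t - 1. De la ecuación de la posición x(t) = 3·t^2 - t - 1, sustituimos t = 2 para obtener x = 9.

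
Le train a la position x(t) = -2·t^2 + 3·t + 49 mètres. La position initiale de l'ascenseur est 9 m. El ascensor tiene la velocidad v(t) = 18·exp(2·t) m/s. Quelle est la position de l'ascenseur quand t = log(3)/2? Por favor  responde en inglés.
Starting from velocity v(t) = 18·exp(2·t), we take 1 antiderivative. Taking ∫v(t)dt and applying x(0) = 9, we find x(t) = 9·exp(2·t). From the given position equation x(t) = 9·exp(2·t), we substitute t = log(3)/2 to get x = 27.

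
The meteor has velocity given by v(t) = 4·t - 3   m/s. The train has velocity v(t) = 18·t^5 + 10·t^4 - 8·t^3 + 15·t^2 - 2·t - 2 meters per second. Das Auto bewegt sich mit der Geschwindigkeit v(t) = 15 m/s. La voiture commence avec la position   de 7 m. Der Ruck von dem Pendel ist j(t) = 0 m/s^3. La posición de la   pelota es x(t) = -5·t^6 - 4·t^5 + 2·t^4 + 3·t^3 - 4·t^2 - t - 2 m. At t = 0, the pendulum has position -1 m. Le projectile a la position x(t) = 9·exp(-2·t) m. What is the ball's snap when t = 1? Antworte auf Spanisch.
Partiendo de la posición x(t) = -5·t^6 - 4·t^5 + 2·t^4 + 3·t^3 - 4·t^2 - t - 2, tomamos 4 derivadas. Tomando d/dt de x(t), encontramos v(t) = -30·t^5 - 20·t^4 + 8·t^3 + 9·t^2 - 8·t - 1. Tomando d/dt de v(t), encontramos a(t) = -150·t^4 - 80·t^3 + 24·t^2 + 18·t - 8. Derivando la aceleración, obtenemos la sacudida: j(t) = -600·t^3 - 240·t^2 + 48·t + 18. La derivada de la sacudida da el snap: s(t) = -1800·t^2 - 480·t + 48. De la ecuación del snap s(t) = -1800·t^2 - 480·t + 48, sustituimos t = 1 para obtener s = -2232.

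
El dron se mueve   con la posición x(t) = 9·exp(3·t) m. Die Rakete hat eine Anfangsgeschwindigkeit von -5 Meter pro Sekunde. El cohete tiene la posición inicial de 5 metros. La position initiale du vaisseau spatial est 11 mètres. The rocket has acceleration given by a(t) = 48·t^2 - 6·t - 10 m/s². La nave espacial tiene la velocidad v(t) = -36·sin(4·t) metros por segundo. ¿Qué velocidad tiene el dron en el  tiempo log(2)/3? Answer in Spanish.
Partiendo de la posición x(t) = 9·exp(3·t), tomamos 1 derivada. La derivada de la posición da la velocidad: v(t) = 27·exp(3·t). Usando v(t) = 27·exp(3·t) y sustituyendo t = log(2)/3, encontramos v = 54.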